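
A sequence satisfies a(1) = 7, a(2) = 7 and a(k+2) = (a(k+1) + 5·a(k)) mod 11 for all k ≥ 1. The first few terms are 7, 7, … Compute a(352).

0

We have a(1) = 7,  a(2) = 7,  a(3) = 9,  a(4) = 0,  a(5) = 1,  a(6) = 1,  a(7) = 6,  a(8) = 0,  a(9) = 8,  a(10) = 8,  a(11) = 4,  a(12) = 0,  a(13) = 9,  a(14) = 9,  a(15) = 10,  a(16) = 0,  a(17) = 6,  a(18) = 6,  a(19) = 3,  a(20) = 0,  a(21) = 4,  a(22) = 4,  a(23) = 2,  a(24) = 0,  a(25) = 10,  a(26) = 10,  a(27) = 5,  a(28) = 0,  a(29) = 3,  a(30) = 3,  a(31) = 7,  a(32) = 0,  a(33) = 2,  a(34) = 2,  a(35) = 1,  a(36) = 0,  a(37) = 5,  a(38) = 5,  a(39) = 8,  a(40) = 0,  a(41) = 7,  a(42) = 7.
Since (a(41), a(42)) = (a(1), a(2)) = (7, 7) (two consecutive terms determine the rest), the sequence is periodic with period 40.
So a(352) = a(1 + ((352-1) mod 40)) = a(32) = 0.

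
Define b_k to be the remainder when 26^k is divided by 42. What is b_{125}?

Computing terms: b_1 = 26,  b_2 = 4,  b_3 = 20,  b_4 = 16,  b_5 = 38,  b_6 = 22,  b_7 = 26.
Since b_7 = b_1 = 26, the sequence is periodic with period 6.
So b_{125} = b_{1 + ((125-1) mod 6)} = b_5 = 38.

38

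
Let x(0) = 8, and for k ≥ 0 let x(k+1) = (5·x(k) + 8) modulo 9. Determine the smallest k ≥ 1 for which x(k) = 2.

Computing terms: x(0) = 8; x(1) = 3; x(2) = 5; x(3) = 6; x(4) = 2; x(5) = 0; x(6) = 8.
Since x(6) = x(0) = 8, the sequence is periodic with period 6.
The value 2 first appears (with k ≥ 1) at x(4).

4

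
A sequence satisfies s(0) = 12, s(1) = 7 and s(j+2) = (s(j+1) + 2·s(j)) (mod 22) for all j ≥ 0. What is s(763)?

1

Computing terms: s(0) = 12,  s(1) = 7,  s(2) = 9,  s(3) = 1,  s(4) = 19,  s(5) = 21,  s(6) = 15,  s(7) = 13,  s(8) = 21,  s(9) = 3,  s(10) = 1,  s(11) = 7,  s(12) = 9.
Since (s(11), s(12)) = (s(1), s(2)) = (7, 9) (two consecutive terms determine the rest), the sequence is eventually periodic: after a pre-period of length 1 it cycles with period 10.
For j ≥ 1, s(j) depends only on (j - 1) mod 10. (763 - 1) mod 10 = 2, so s(763) = s(3) = 1.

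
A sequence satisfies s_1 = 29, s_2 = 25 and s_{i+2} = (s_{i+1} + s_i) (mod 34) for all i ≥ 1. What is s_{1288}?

Listing terms: s_1 = 29, s_2 = 25, s_3 = 20, s_4 = 11, s_5 = 31, s_6 = 8, s_7 = 5, s_8 = 13, s_9 = 18, s_{10} = 31, s_{11} = 15, s_{12} = 12, s_{13} = 27, s_{14} = 5, s_{15} = 32, s_{16} = 3, s_{17} = 1, s_{18} = 4, s_{19} = 5, s_{20} = 9, s_{21} = 14, s_{22} = 23, s_{23} = 3, s_{24} = 26, s_{25} = 29, s_{26} = 21, s_{27} = 16, s_{28} = 3, s_{29} = 19, s_{30} = 22, s_{31} = 7, s_{32} = 29, s_{33} = 2, s_{34} = 31, s_{35} = 33, s_{36} = 30, s_{37} = 29, s_{38} = 25.
The sequence repeats with period 36.
So s_{1288} = s_{1 + ((1288-1) mod 36)} = s_{28} = 3.

3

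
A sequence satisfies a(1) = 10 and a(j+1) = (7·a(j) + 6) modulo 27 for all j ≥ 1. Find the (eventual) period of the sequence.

Listing terms: a(1) = 10, a(2) = 22, a(3) = 25, a(4) = 19, a(5) = 4, a(6) = 7, a(7) = 1, a(8) = 13, a(9) = 16, a(10) = 10.
Since a(10) = a(1) = 10, the sequence is periodic with period 9.

9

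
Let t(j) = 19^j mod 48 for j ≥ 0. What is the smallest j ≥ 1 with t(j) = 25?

2

Listing terms: t(0) = 1,  t(1) = 19,  t(2) = 25,  t(3) = 43,  t(4) = 1.
The sequence repeats with period 4.
The value 25 first appears (with j ≥ 1) at t(2).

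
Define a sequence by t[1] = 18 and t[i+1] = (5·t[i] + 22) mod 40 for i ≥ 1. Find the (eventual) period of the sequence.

4

t[1] = 18; t[2] = 32; t[3] = 22; t[4] = 12; t[5] = 2; t[6] = 32.
Since t[6] = t[2] = 32, the sequence is eventually periodic: after a pre-period of length 1 it cycles with period 4.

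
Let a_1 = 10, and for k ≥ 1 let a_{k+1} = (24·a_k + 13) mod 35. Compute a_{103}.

10

We have a_1 = 10, a_2 = 8, a_3 = 30, a_4 = 33, a_5 = 0, a_6 = 13, a_7 = 10.
Since a_7 = a_1 = 10, the sequence is periodic with period 6.
(103 - 1) mod 6 = 0, so a_{103} = a_1 = 10.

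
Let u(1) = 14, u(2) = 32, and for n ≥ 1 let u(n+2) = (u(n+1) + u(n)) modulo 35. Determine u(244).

8

u(1) = 14,  u(2) = 32,  u(3) = 11,  u(4) = 8,  u(5) = 19,  u(6) = 27,  u(7) = 11,  u(8) = 3,  u(9) = 14,  u(10) = 17,  u(11) = 31,  u(12) = 13,  u(13) = 9,  u(14) = 22,  u(15) = 31,  u(16) = 18,  u(17) = 14,  u(18) = 32.
The sequence repeats with period 16.
So u(244) = u(1 + ((244-1) mod 16)) = u(4) = 8.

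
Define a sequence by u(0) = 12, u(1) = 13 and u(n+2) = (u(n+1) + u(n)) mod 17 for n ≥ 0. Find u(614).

u(0) = 12; u(1) = 13; u(2) = 8; u(3) = 4; u(4) = 12; u(5) = 16; u(6) = 11; u(7) = 10; u(8) = 4; u(9) = 14; u(10) = 1; u(11) = 15; u(12) = 16; u(13) = 14; u(14) = 13; u(15) = 10; u(16) = 6; u(17) = 16; u(18) = 5; u(19) = 4; u(20) = 9; u(21) = 13; u(22) = 5; u(23) = 1; u(24) = 6; u(25) = 7; u(26) = 13; u(27) = 3; u(28) = 16; u(29) = 2; u(30) = 1; u(31) = 3; u(32) = 4; u(33) = 7; u(34) = 11; u(35) = 1; u(36) = 12; u(37) = 13.
The sequence repeats with period 36.
So u(614) = u(0 + ((614-0) mod 36)) = u(2) = 8.

8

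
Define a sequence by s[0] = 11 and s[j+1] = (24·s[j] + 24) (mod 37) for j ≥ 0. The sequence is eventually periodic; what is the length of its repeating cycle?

36

Computing terms: s[0] = 11, s[1] = 29, s[2] = 17, s[3] = 25, s[4] = 32, s[5] = 15, s[6] = 14, s[7] = 27, s[8] = 6, s[9] = 20, s[10] = 23, s[11] = 21, s[12] = 10, s[13] = 5, s[14] = 33, s[15] = 2, s[16] = 35, s[17] = 13, s[18] = 3, s[19] = 22, s[20] = 34, s[21] = 26, s[22] = 19, s[23] = 36, s[24] = 0, s[25] = 24, s[26] = 8, s[27] = 31, s[28] = 28, s[29] = 30, s[30] = 4, s[31] = 9, s[32] = 18, s[33] = 12, s[34] = 16, s[35] = 1, s[36] = 11.
Since s[36] = s[0] = 11, the sequence is periodic with period 36.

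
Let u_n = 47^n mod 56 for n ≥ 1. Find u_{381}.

Computing terms: u_1 = 47,  u_2 = 25,  u_3 = 55,  u_4 = 9,  u_5 = 31,  u_6 = 1,  u_7 = 47.
The sequence repeats with period 6.
So u_{381} = u_{1 + ((381-1) mod 6)} = u_3 = 55.

55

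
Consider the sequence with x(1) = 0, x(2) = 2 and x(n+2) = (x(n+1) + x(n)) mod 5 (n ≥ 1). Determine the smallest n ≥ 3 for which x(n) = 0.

6

Computing terms: x(1) = 0; x(2) = 2; x(3) = 2; x(4) = 4; x(5) = 1; x(6) = 0; x(7) = 1; x(8) = 1; x(9) = 2; x(10) = 3; x(11) = 0; x(12) = 3; x(13) = 3; x(14) = 1; x(15) = 4; x(16) = 0; x(17) = 4; x(18) = 4; x(19) = 3; x(20) = 2; x(21) = 0; x(22) = 2.
Since (x(21), x(22)) = (x(1), x(2)) = (0, 2) (two consecutive terms determine the rest), the sequence is periodic with period 20.
The value 0 first appears (with n ≥ 3) at x(6).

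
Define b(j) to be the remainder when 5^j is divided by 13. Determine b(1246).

12

We have b(0) = 1,  b(1) = 5,  b(2) = 12,  b(3) = 8,  b(4) = 1.
The sequence repeats with period 4.
(1246 - 0) mod 4 = 2, so b(1246) = b(2) = 12.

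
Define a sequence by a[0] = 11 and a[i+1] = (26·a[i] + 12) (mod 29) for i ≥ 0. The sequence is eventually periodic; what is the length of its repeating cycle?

Listing terms: a[0] = 11; a[1] = 8; a[2] = 17; a[3] = 19; a[4] = 13; a[5] = 2; a[6] = 6; a[7] = 23; a[8] = 1; a[9] = 9; a[10] = 14; a[11] = 28; a[12] = 15; a[13] = 25; a[14] = 24; a[15] = 27; a[16] = 18; a[17] = 16; a[18] = 22; a[19] = 4; a[20] = 0; a[21] = 12; a[22] = 5; a[23] = 26; a[24] = 21; a[25] = 7; a[26] = 20; a[27] = 10; a[28] = 11.
Since a[28] = a[0] = 11, the sequence is periodic with period 28.

28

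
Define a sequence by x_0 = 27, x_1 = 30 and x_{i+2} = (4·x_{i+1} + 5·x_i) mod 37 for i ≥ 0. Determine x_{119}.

Computing terms: x_0 = 27, x_1 = 30, x_2 = 33, x_3 = 23, x_4 = 35, x_5 = 33, x_6 = 11, x_7 = 24, x_8 = 3, x_9 = 21, x_{10} = 25, x_{11} = 20, x_{12} = 20, x_{13} = 32, x_{14} = 6, x_{15} = 36, x_{16} = 26, x_{17} = 25, x_{18} = 8, x_{19} = 9, x_{20} = 2, x_{21} = 16, x_{22} = 0, x_{23} = 6, x_{24} = 24, x_{25} = 15, x_{26} = 32, x_{27} = 18, x_{28} = 10, x_{29} = 19, x_{30} = 15, x_{31} = 7, x_{32} = 29, x_{33} = 3, x_{34} = 9, x_{35} = 14, x_{36} = 27, x_{37} = 30.
The sequence repeats with period 36.
(119 - 0) mod 36 = 11, so x_{119} = x_{11} = 20.

20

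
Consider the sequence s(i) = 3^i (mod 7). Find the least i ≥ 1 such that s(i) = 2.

2

s(0) = 1; s(1) = 3; s(2) = 2; s(3) = 6; s(4) = 4; s(5) = 5; s(6) = 1.
The sequence repeats with period 6.
The value 2 first appears (with i ≥ 1) at s(2).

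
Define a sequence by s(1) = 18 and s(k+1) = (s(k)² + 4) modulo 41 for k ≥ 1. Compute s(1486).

14

Listing terms: s(1) = 18,  s(2) = 0,  s(3) = 4,  s(4) = 20,  s(5) = 35,  s(6) = 40,  s(7) = 5,  s(8) = 29,  s(9) = 25,  s(10) = 14,  s(11) = 36,  s(12) = 29.
Since s(12) = s(8) = 29, the sequence is eventually periodic: after a pre-period of length 7 it cycles with period 4.
For k ≥ 8, s(k) depends only on (k - 8) mod 4. (1486 - 8) mod 4 = 2, so s(1486) = s(10) = 14.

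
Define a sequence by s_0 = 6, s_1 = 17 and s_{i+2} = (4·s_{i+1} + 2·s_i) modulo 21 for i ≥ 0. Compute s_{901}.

Listing terms: s_0 = 6; s_1 = 17; s_2 = 17; s_3 = 18; s_4 = 1; s_5 = 19; s_6 = 15; s_7 = 14; s_8 = 2; s_9 = 15; s_{10} = 1; s_{11} = 13; s_{12} = 12; s_{13} = 11; s_{14} = 5; s_{15} = 0; s_{16} = 10; s_{17} = 19; s_{18} = 12; s_{19} = 2; s_{20} = 11; s_{21} = 6; s_{22} = 4; s_{23} = 7; s_{24} = 15; s_{25} = 11; s_{26} = 11; s_{27} = 3; s_{28} = 13; s_{29} = 16; s_{30} = 6; s_{31} = 14; s_{32} = 5; s_{33} = 6; s_{34} = 13; s_{35} = 1; s_{36} = 9; s_{37} = 17; s_{38} = 2; s_{39} = 0; s_{40} = 4; s_{41} = 16; s_{42} = 9; s_{43} = 5; s_{44} = 17; s_{45} = 15; s_{46} = 10; s_{47} = 7; s_{48} = 6; s_{49} = 17.
The sequence repeats with period 48.
(901 - 0) mod 48 = 37, so s_{901} = s_{37} = 17.

17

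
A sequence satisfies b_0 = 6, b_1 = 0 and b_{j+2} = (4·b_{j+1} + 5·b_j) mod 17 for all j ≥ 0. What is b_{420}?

1

Computing terms: b_0 = 6; b_1 = 0; b_2 = 13; b_3 = 1; b_4 = 1; b_5 = 9; b_6 = 7; b_7 = 5; b_8 = 4; b_9 = 7; b_{10} = 14; b_{11} = 6; b_{12} = 9; b_{13} = 15; b_{14} = 3; b_{15} = 2; b_{16} = 6; b_{17} = 0.
Since (b_{16}, b_{17}) = (b_0, b_1) = (6, 0) (two consecutive terms determine the rest), the sequence is periodic with period 16.
(420 - 0) mod 16 = 4, so b_{420} = b_4 = 1.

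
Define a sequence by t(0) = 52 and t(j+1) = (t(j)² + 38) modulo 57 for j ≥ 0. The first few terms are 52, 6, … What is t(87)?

Listing terms: t(0) = 52; t(1) = 6; t(2) = 17; t(3) = 42; t(4) = 35; t(5) = 9; t(6) = 5; t(7) = 6.
Since t(7) = t(1) = 6, the sequence is eventually periodic: after a pre-period of length 1 it cycles with period 6.
For j ≥ 1, t(j) depends only on (j - 1) mod 6. (87 - 1) mod 6 = 2, so t(87) = t(3) = 42.

42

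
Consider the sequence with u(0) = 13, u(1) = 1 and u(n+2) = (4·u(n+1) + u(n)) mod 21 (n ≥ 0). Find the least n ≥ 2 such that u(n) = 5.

u(0) = 13, u(1) = 1, u(2) = 17, u(3) = 6, u(4) = 20, u(5) = 2, u(6) = 7, u(7) = 9, u(8) = 1, u(9) = 13, u(10) = 11, u(11) = 15, u(12) = 8, u(13) = 5, u(14) = 7, u(15) = 12, u(16) = 13, u(17) = 1.
The sequence repeats with period 16.
The value 5 first appears (with n ≥ 2) at u(13).

13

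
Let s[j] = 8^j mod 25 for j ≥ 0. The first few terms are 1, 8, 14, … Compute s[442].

Listing terms: s[0] = 1; s[1] = 8; s[2] = 14; s[3] = 12; s[4] = 21; s[5] = 18; s[6] = 19; s[7] = 2; s[8] = 16; s[9] = 3; s[10] = 24; s[11] = 17; s[12] = 11; s[13] = 13; s[14] = 4; s[15] = 7; s[16] = 6; s[17] = 23; s[18] = 9; s[19] = 22; s[20] = 1.
Since s[20] = s[0] = 1, the sequence is periodic with period 20.
So s[442] = s[0 + ((442-0) mod 20)] = s[2] = 14.

14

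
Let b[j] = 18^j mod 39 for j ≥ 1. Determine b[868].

27

Computing terms: b[1] = 18, b[2] = 12, b[3] = 21, b[4] = 27, b[5] = 18.
The sequence repeats with period 4.
So b[868] = b[1 + ((868-1) mod 4)] = b[4] = 27.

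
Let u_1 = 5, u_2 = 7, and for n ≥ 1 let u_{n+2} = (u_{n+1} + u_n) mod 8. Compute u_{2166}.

Listing terms: u_1 = 5,  u_2 = 7,  u_3 = 4,  u_4 = 3,  u_5 = 7,  u_6 = 2,  u_7 = 1,  u_8 = 3,  u_9 = 4,  u_{10} = 7,  u_{11} = 3,  u_{12} = 2,  u_{13} = 5,  u_{14} = 7.
Since (u_{13}, u_{14}) = (u_1, u_2) = (5, 7) (two consecutive terms determine the rest), the sequence is periodic with period 12.
(2166 - 1) mod 12 = 5, so u_{2166} = u_6 = 2.

2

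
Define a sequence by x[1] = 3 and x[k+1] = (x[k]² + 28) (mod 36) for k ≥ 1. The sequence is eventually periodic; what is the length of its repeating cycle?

Computing terms: x[1] = 3, x[2] = 1, x[3] = 29, x[4] = 5, x[5] = 17, x[6] = 29.
Since x[6] = x[3] = 29, the sequence is eventually periodic: after a pre-period of length 2 it cycles with period 3.

3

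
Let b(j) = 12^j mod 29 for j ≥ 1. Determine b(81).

Listing terms: b(1) = 12,  b(2) = 28,  b(3) = 17,  b(4) = 1,  b(5) = 12.
The sequence repeats with period 4.
So b(81) = b(1 + ((81-1) mod 4)) = b(1) = 12.

12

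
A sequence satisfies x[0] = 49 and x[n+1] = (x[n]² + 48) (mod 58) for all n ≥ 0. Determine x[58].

Listing terms: x[0] = 49; x[1] = 13; x[2] = 43; x[3] = 41; x[4] = 47; x[5] = 53; x[6] = 15; x[7] = 41.
Since x[7] = x[3] = 41, the sequence is eventually periodic: after a pre-period of length 3 it cycles with period 4.
For n ≥ 3, x[n] depends only on (n - 3) mod 4. (58 - 3) mod 4 = 3, so x[58] = x[6] = 15.

15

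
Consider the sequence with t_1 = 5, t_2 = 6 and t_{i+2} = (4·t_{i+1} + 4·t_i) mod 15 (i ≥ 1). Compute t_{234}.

9

t_1 = 5, t_2 = 6, t_3 = 14, t_4 = 5, t_5 = 1, t_6 = 9, t_7 = 10, t_8 = 1, t_9 = 14, t_{10} = 0, t_{11} = 11, t_{12} = 14, t_{13} = 10, t_{14} = 6, t_{15} = 4, t_{16} = 10, t_{17} = 11, t_{18} = 9, t_{19} = 5, t_{20} = 11, t_{21} = 4, t_{22} = 0, t_{23} = 1, t_{24} = 4, t_{25} = 5, t_{26} = 6.
The sequence repeats with period 24.
(234 - 1) mod 24 = 17, so t_{234} = t_{18} = 9.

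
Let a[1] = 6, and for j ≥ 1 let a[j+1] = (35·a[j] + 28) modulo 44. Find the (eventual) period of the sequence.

10

We have a[1] = 6; a[2] = 18; a[3] = 42; a[4] = 2; a[5] = 10; a[6] = 26; a[7] = 14; a[8] = 34; a[9] = 30; a[10] = 22; a[11] = 6.
The sequence repeats with period 10.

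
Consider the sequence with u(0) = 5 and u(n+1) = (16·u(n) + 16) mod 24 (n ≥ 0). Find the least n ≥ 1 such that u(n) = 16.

2

u(0) = 5,  u(1) = 0,  u(2) = 16,  u(3) = 8,  u(4) = 0.
Since u(4) = u(1) = 0, the sequence is eventually periodic: after a pre-period of length 1 it cycles with period 3.
The value 16 first appears (with n ≥ 1) at u(2).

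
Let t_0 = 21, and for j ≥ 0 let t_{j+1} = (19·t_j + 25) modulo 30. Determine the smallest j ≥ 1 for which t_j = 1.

Listing terms: t_0 = 21, t_1 = 4, t_2 = 11, t_3 = 24, t_4 = 1, t_5 = 14, t_6 = 21.
The sequence repeats with period 6.
The value 1 first appears (with j ≥ 1) at t_4.

4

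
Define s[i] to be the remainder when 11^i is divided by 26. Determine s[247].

Computing terms: s[0] = 1; s[1] = 11; s[2] = 17; s[3] = 5; s[4] = 3; s[5] = 7; s[6] = 25; s[7] = 15; s[8] = 9; s[9] = 21; s[10] = 23; s[11] = 19; s[12] = 1.
Since s[12] = s[0] = 1, the sequence is periodic with period 12.
So s[247] = s[0 + ((247-0) mod 12)] = s[7] = 15.

15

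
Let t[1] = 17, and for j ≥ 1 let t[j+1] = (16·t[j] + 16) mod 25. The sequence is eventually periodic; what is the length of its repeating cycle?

25

Computing terms: t[1] = 17; t[2] = 13; t[3] = 24; t[4] = 0; t[5] = 16; t[6] = 22; t[7] = 18; t[8] = 4; t[9] = 5; t[10] = 21; t[11] = 2; t[12] = 23; t[13] = 9; t[14] = 10; t[15] = 1; t[16] = 7; t[17] = 3; t[18] = 14; t[19] = 15; t[20] = 6; t[21] = 12; t[22] = 8; t[23] = 19; t[24] = 20; t[25] = 11; t[26] = 17.
Since t[26] = t[1] = 17, the sequence is periodic with period 25.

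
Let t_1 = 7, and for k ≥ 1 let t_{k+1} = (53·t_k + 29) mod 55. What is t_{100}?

We have t_1 = 7; t_2 = 15; t_3 = 54; t_4 = 31; t_5 = 22; t_6 = 40; t_7 = 4; t_8 = 21; t_9 = 42; t_{10} = 0; t_{11} = 29; t_{12} = 26; t_{13} = 32; t_{14} = 20; t_{15} = 44; t_{16} = 51; t_{17} = 37; t_{18} = 10; t_{19} = 9; t_{20} = 11; t_{21} = 7.
Since t_{21} = t_1 = 7, the sequence is periodic with period 20.
(100 - 1) mod 20 = 19, so t_{100} = t_{20} = 11.

11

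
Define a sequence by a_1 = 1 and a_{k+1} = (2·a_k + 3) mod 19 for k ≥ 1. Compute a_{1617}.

a_1 = 1; a_2 = 5; a_3 = 13; a_4 = 10; a_5 = 4; a_6 = 11; a_7 = 6; a_8 = 15; a_9 = 14; a_{10} = 12; a_{11} = 8; a_{12} = 0; a_{13} = 3; a_{14} = 9; a_{15} = 2; a_{16} = 7; a_{17} = 17; a_{18} = 18; a_{19} = 1.
The sequence repeats with period 18.
(1617 - 1) mod 18 = 14, so a_{1617} = a_{15} = 2.

2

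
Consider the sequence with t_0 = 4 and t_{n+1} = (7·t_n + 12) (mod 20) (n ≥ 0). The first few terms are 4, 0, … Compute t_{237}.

0

We have t_0 = 4, t_1 = 0, t_2 = 12, t_3 = 16, t_4 = 4.
Since t_4 = t_0 = 4, the sequence is periodic with period 4.
(237 - 0) mod 4 = 1, so t_{237} = t_1 = 0.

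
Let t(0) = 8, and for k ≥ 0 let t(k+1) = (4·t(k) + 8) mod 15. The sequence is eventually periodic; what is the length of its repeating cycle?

t(0) = 8,  t(1) = 10,  t(2) = 3,  t(3) = 5,  t(4) = 13,  t(5) = 0,  t(6) = 8.
The sequence repeats with period 6.

6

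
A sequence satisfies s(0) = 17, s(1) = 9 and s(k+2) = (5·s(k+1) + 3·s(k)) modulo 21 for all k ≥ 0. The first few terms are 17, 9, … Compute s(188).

s(0) = 17, s(1) = 9, s(2) = 12, s(3) = 3, s(4) = 9, s(5) = 12.
Since (s(4), s(5)) = (s(1), s(2)) = (9, 12) (two consecutive terms determine the rest), the sequence is eventually periodic: after a pre-period of length 1 it cycles with period 3.
For k ≥ 1, s(k) depends only on (k - 1) mod 3. (188 - 1) mod 3 = 1, so s(188) = s(2) = 12.

12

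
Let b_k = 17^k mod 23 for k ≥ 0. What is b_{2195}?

Computing terms: b_0 = 1, b_1 = 17, b_2 = 13, b_3 = 14, b_4 = 8, b_5 = 21, b_6 = 12, b_7 = 20, b_8 = 18, b_9 = 7, b_{10} = 4, b_{11} = 22, b_{12} = 6, b_{13} = 10, b_{14} = 9, b_{15} = 15, b_{16} = 2, b_{17} = 11, b_{18} = 3, b_{19} = 5, b_{20} = 16, b_{21} = 19, b_{22} = 1.
The sequence repeats with period 22.
(2195 - 0) mod 22 = 17, so b_{2195} = b_{17} = 11.

11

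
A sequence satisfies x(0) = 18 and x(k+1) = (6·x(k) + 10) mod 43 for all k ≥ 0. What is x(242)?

30

x(0) = 18; x(1) = 32; x(2) = 30; x(3) = 18.
Since x(3) = x(0) = 18, the sequence is periodic with period 3.
(242 - 0) mod 3 = 2, so x(242) = x(2) = 30.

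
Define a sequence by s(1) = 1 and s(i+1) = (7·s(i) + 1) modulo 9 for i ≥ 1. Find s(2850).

Computing terms: s(1) = 1; s(2) = 8; s(3) = 3; s(4) = 4; s(5) = 2; s(6) = 6; s(7) = 7; s(8) = 5; s(9) = 0; s(10) = 1.
Since s(10) = s(1) = 1, the sequence is periodic with period 9.
(2850 - 1) mod 9 = 5, so s(2850) = s(6) = 6.

6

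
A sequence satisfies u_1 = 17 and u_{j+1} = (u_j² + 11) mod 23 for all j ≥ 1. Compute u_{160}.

Listing terms: u_1 = 17, u_2 = 1, u_3 = 12, u_4 = 17.
Since u_4 = u_1 = 17, the sequence is periodic with period 3.
So u_{160} = u_{1 + ((160-1) mod 3)} = u_1 = 17.

17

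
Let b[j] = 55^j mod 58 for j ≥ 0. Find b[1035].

We have b[0] = 1, b[1] = 55, b[2] = 9, b[3] = 31, b[4] = 23, b[5] = 47, b[6] = 33, b[7] = 17, b[8] = 7, b[9] = 37, b[10] = 5, b[11] = 43, b[12] = 45, b[13] = 39, b[14] = 57, b[15] = 3, b[16] = 49, b[17] = 27, b[18] = 35, b[19] = 11, b[20] = 25, b[21] = 41, b[22] = 51, b[23] = 21, b[24] = 53, b[25] = 15, b[26] = 13, b[27] = 19, b[28] = 1.
Since b[28] = b[0] = 1, the sequence is periodic with period 28.
So b[1035] = b[0 + ((1035-0) mod 28)] = b[27] = 19.

19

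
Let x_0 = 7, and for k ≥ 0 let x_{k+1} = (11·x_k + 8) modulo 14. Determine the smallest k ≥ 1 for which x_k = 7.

3

x_0 = 7; x_1 = 1; x_2 = 5; x_3 = 7.
The sequence repeats with period 3.
The value 7 next appears (with k ≥ 1) at x_3.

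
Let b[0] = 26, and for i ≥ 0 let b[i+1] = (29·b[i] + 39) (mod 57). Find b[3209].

Computing terms: b[0] = 26,  b[1] = 52,  b[2] = 8,  b[3] = 43,  b[4] = 32,  b[5] = 55,  b[6] = 38,  b[7] = 1,  b[8] = 11,  b[9] = 16,  b[10] = 47,  b[11] = 34,  b[12] = 56,  b[13] = 10,  b[14] = 44,  b[15] = 4,  b[16] = 41,  b[17] = 31,  b[18] = 26.
Since b[18] = b[0] = 26, the sequence is periodic with period 18.
So b[3209] = b[0 + ((3209-0) mod 18)] = b[5] = 55.

55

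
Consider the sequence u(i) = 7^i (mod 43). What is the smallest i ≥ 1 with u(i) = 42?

3

We have u(0) = 1,  u(1) = 7,  u(2) = 6,  u(3) = 42,  u(4) = 36,  u(5) = 37,  u(6) = 1.
The sequence repeats with period 6.
The value 42 first appears (with i ≥ 1) at u(3).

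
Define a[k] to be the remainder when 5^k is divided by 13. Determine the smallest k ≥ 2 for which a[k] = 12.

2

a[1] = 5,  a[2] = 12,  a[3] = 8,  a[4] = 1,  a[5] = 5.
The sequence repeats with period 4.
The value 12 first appears (with k ≥ 2) at a[2].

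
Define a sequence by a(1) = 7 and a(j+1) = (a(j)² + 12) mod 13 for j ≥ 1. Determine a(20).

8

Computing terms: a(1) = 7; a(2) = 9; a(3) = 2; a(4) = 3; a(5) = 8; a(6) = 11; a(7) = 3.
Since a(7) = a(4) = 3, the sequence is eventually periodic: after a pre-period of length 3 it cycles with period 3.
For j ≥ 4, a(j) depends only on (j - 4) mod 3. (20 - 4) mod 3 = 1, so a(20) = a(5) = 8.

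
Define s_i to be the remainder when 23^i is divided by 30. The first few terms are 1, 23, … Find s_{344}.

1

Computing terms: s_0 = 1; s_1 = 23; s_2 = 19; s_3 = 17; s_4 = 1.
Since s_4 = s_0 = 1, the sequence is periodic with period 4.
(344 - 0) mod 4 = 0, so s_{344} = s_0 = 1.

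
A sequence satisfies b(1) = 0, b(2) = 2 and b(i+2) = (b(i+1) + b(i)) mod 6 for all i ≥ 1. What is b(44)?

Computing terms: b(1) = 0, b(2) = 2, b(3) = 2, b(4) = 4, b(5) = 0, b(6) = 4, b(7) = 4, b(8) = 2, b(9) = 0, b(10) = 2.
Since (b(9), b(10)) = (b(1), b(2)) = (0, 2) (two consecutive terms determine the rest), the sequence is periodic with period 8.
So b(44) = b(1 + ((44-1) mod 8)) = b(4) = 4.

4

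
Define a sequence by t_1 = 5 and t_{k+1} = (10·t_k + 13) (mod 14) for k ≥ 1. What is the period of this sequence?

6

We have t_1 = 5,  t_2 = 7,  t_3 = 13,  t_4 = 3,  t_5 = 1,  t_6 = 9,  t_7 = 5.
Since t_7 = t_1 = 5, the sequence is periodic with period 6.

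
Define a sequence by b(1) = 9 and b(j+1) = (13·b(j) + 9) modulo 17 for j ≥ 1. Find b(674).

Computing terms: b(1) = 9, b(2) = 7, b(3) = 15, b(4) = 0, b(5) = 9.
Since b(5) = b(1) = 9, the sequence is periodic with period 4.
(674 - 1) mod 4 = 1, so b(674) = b(2) = 7.

7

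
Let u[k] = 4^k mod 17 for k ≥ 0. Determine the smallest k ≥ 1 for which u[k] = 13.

3

Computing terms: u[0] = 1,  u[1] = 4,  u[2] = 16,  u[3] = 13,  u[4] = 1.
The sequence repeats with period 4.
The value 13 first appears (with k ≥ 1) at u[3].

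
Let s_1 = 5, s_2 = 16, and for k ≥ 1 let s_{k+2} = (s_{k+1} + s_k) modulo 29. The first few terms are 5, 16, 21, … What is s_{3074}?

Computing terms: s_1 = 5,  s_2 = 16,  s_3 = 21,  s_4 = 8,  s_5 = 0,  s_6 = 8,  s_7 = 8,  s_8 = 16,  s_9 = 24,  s_{10} = 11,  s_{11} = 6,  s_{12} = 17,  s_{13} = 23,  s_{14} = 11,  s_{15} = 5,  s_{16} = 16.
The sequence repeats with period 14.
(3074 - 1) mod 14 = 7, so s_{3074} = s_8 = 16.

16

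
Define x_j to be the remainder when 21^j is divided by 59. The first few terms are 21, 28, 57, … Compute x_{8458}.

We have x_1 = 21; x_2 = 28; x_3 = 57; x_4 = 17; x_5 = 3; x_6 = 4; x_7 = 25; x_8 = 53; x_9 = 51; x_{10} = 9; x_{11} = 12; x_{12} = 16; x_{13} = 41; x_{14} = 35; x_{15} = 27; x_{16} = 36; x_{17} = 48; x_{18} = 5; x_{19} = 46; x_{20} = 22; x_{21} = 49; x_{22} = 26; x_{23} = 15; x_{24} = 20; x_{25} = 7; x_{26} = 29; x_{27} = 19; x_{28} = 45; x_{29} = 1; x_{30} = 21.
Since x_{30} = x_1 = 21, the sequence is periodic with period 29.
(8458 - 1) mod 29 = 18, so x_{8458} = x_{19} = 46.

46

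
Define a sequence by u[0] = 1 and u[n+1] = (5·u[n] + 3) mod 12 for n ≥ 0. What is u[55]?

Computing terms: u[0] = 1; u[1] = 8; u[2] = 7; u[3] = 2; u[4] = 1.
The sequence repeats with period 4.
(55 - 0) mod 4 = 3, so u[55] = u[3] = 2.

2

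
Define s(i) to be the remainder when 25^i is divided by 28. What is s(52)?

25

We have s(1) = 25,  s(2) = 9,  s(3) = 1,  s(4) = 25.
The sequence repeats with period 3.
So s(52) = s(1 + ((52-1) mod 3)) = s(1) = 25.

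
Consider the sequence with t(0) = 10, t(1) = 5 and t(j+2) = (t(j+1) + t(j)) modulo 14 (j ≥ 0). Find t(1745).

t(0) = 10; t(1) = 5; t(2) = 1; t(3) = 6; t(4) = 7; t(5) = 13; t(6) = 6; t(7) = 5; t(8) = 11; t(9) = 2; t(10) = 13; t(11) = 1; t(12) = 0; t(13) = 1; t(14) = 1; t(15) = 2; t(16) = 3; t(17) = 5; t(18) = 8; t(19) = 13; t(20) = 7; t(21) = 6; t(22) = 13; t(23) = 5; t(24) = 4; t(25) = 9; t(26) = 13; t(27) = 8; t(28) = 7; t(29) = 1; t(30) = 8; t(31) = 9; t(32) = 3; t(33) = 12; t(34) = 1; t(35) = 13; t(36) = 0; t(37) = 13; t(38) = 13; t(39) = 12; t(40) = 11; t(41) = 9; t(42) = 6; t(43) = 1; t(44) = 7; t(45) = 8; t(46) = 1; t(47) = 9; t(48) = 10; t(49) = 5.
Since (t(48), t(49)) = (t(0), t(1)) = (10, 5) (two consecutive terms determine the rest), the sequence is periodic with period 48.
So t(1745) = t(0 + ((1745-0) mod 48)) = t(17) = 5.

5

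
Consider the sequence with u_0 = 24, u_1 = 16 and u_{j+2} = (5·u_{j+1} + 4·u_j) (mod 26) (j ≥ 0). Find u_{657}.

0

Listing terms: u_0 = 24, u_1 = 16, u_2 = 20, u_3 = 8, u_4 = 16, u_5 = 8, u_6 = 0, u_7 = 6, u_8 = 4, u_9 = 18, u_{10} = 2, u_{11} = 4, u_{12} = 2, u_{13} = 0, u_{14} = 8, u_{15} = 14, u_{16} = 24, u_{17} = 20, u_{18} = 14, u_{19} = 20, u_{20} = 0, u_{21} = 2, u_{22} = 10, u_{23} = 6, u_{24} = 18, u_{25} = 10, u_{26} = 18, u_{27} = 0, u_{28} = 20, u_{29} = 22, u_{30} = 8, u_{31} = 24, u_{32} = 22, u_{33} = 24, u_{34} = 0, u_{35} = 18, u_{36} = 12, u_{37} = 2, u_{38} = 6, u_{39} = 12, u_{40} = 6, u_{41} = 0, u_{42} = 24, u_{43} = 16.
Since (u_{42}, u_{43}) = (u_0, u_1) = (24, 16) (two consecutive terms determine the rest), the sequence is periodic with period 42.
So u_{657} = u_{0 + ((657-0) mod 42)} = u_{27} = 0.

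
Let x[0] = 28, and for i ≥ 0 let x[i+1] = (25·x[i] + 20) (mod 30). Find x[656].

20

We have x[0] = 28; x[1] = 0; x[2] = 20; x[3] = 10; x[4] = 0.
Since x[4] = x[1] = 0, the sequence is eventually periodic: after a pre-period of length 1 it cycles with period 3.
For i ≥ 1, x[i] depends only on (i - 1) mod 3. (656 - 1) mod 3 = 1, so x[656] = x[2] = 20.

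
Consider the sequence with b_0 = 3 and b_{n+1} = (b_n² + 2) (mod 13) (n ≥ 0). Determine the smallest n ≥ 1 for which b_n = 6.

b_0 = 3; b_1 = 11; b_2 = 6; b_3 = 12; b_4 = 3.
Since b_4 = b_0 = 3, the sequence is periodic with period 4.
The value 6 first appears (with n ≥ 1) at b_2.

2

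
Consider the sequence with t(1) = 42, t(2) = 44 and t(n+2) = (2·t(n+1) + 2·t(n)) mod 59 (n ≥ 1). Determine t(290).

39

We have t(1) = 42; t(2) = 44; t(3) = 54; t(4) = 19; t(5) = 28; t(6) = 35; t(7) = 8; t(8) = 27; t(9) = 11; t(10) = 17; t(11) = 56; t(12) = 28; t(13) = 50; t(14) = 38; t(15) = 58; t(16) = 15; t(17) = 28; t(18) = 27; t(19) = 51; t(20) = 38; t(21) = 1; t(22) = 19; t(23) = 40; t(24) = 0; t(25) = 21; t(26) = 42; t(27) = 8; t(28) = 41; t(29) = 39; t(30) = 42; t(31) = 44.
Since (t(30), t(31)) = (t(1), t(2)) = (42, 44) (two consecutive terms determine the rest), the sequence is periodic with period 29.
So t(290) = t(1 + ((290-1) mod 29)) = t(29) = 39.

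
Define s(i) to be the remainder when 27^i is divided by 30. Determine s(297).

27

Computing terms: s(1) = 27; s(2) = 9; s(3) = 3; s(4) = 21; s(5) = 27.
The sequence repeats with period 4.
(297 - 1) mod 4 = 0, so s(297) = s(1) = 27.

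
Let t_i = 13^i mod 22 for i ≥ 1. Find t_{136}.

9

Computing terms: t_1 = 13, t_2 = 15, t_3 = 19, t_4 = 5, t_5 = 21, t_6 = 9, t_7 = 7, t_8 = 3, t_9 = 17, t_{10} = 1, t_{11} = 13.
Since t_{11} = t_1 = 13, the sequence is periodic with period 10.
So t_{136} = t_{1 + ((136-1) mod 10)} = t_6 = 9.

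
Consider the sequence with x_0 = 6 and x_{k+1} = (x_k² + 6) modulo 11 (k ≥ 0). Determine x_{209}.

x_0 = 6, x_1 = 9, x_2 = 10, x_3 = 7, x_4 = 0, x_5 = 6.
The sequence repeats with period 5.
(209 - 0) mod 5 = 4, so x_{209} = x_4 = 0.

0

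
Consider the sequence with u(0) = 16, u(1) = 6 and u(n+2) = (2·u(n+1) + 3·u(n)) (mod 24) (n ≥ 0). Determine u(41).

We have u(0) = 16, u(1) = 6, u(2) = 12, u(3) = 18, u(4) = 0, u(5) = 6, u(6) = 12.
Since (u(5), u(6)) = (u(1), u(2)) = (6, 12) (two consecutive terms determine the rest), the sequence is eventually periodic: after a pre-period of length 1 it cycles with period 4.
For n ≥ 1, u(n) depends only on (n - 1) mod 4. (41 - 1) mod 4 = 0, so u(41) = u(1) = 6.

6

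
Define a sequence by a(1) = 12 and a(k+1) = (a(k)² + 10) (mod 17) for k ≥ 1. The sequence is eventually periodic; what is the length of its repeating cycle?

Listing terms: a(1) = 12,  a(2) = 1,  a(3) = 11,  a(4) = 12.
Since a(4) = a(1) = 12, the sequence is periodic with period 3.

3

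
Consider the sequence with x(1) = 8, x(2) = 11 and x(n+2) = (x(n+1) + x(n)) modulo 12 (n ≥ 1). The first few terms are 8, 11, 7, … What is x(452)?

Computing terms: x(1) = 8; x(2) = 11; x(3) = 7; x(4) = 6; x(5) = 1; x(6) = 7; x(7) = 8; x(8) = 3; x(9) = 11; x(10) = 2; x(11) = 1; x(12) = 3; x(13) = 4; x(14) = 7; x(15) = 11; x(16) = 6; x(17) = 5; x(18) = 11; x(19) = 4; x(20) = 3; x(21) = 7; x(22) = 10; x(23) = 5; x(24) = 3; x(25) = 8; x(26) = 11.
The sequence repeats with period 24.
(452 - 1) mod 24 = 19, so x(452) = x(20) = 3.

3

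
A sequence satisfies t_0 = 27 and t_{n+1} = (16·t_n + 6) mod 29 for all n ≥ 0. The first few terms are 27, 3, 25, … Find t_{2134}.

Listing terms: t_0 = 27; t_1 = 3; t_2 = 25; t_3 = 0; t_4 = 6; t_5 = 15; t_6 = 14; t_7 = 27.
The sequence repeats with period 7.
So t_{2134} = t_{0 + ((2134-0) mod 7)} = t_6 = 14.

14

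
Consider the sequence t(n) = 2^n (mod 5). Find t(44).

t(1) = 2,  t(2) = 4,  t(3) = 3,  t(4) = 1,  t(5) = 2.
The sequence repeats with period 4.
(44 - 1) mod 4 = 3, so t(44) = t(4) = 1.

1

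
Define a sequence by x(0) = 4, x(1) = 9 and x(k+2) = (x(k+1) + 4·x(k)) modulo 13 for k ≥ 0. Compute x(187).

We have x(0) = 4, x(1) = 9, x(2) = 12, x(3) = 9, x(4) = 5, x(5) = 2, x(6) = 9, x(7) = 4, x(8) = 1, x(9) = 4, x(10) = 8, x(11) = 11, x(12) = 4, x(13) = 9.
Since (x(12), x(13)) = (x(0), x(1)) = (4, 9) (two consecutive terms determine the rest), the sequence is periodic with period 12.
So x(187) = x(0 + ((187-0) mod 12)) = x(7) = 4.

4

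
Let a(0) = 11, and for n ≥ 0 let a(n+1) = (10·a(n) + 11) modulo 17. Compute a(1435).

We have a(0) = 11; a(1) = 2; a(2) = 14; a(3) = 15; a(4) = 8; a(5) = 6; a(6) = 3; a(7) = 7; a(8) = 13; a(9) = 5; a(10) = 10; a(11) = 9; a(12) = 16; a(13) = 1; a(14) = 4; a(15) = 0; a(16) = 11.
Since a(16) = a(0) = 11, the sequence is periodic with period 16.
(1435 - 0) mod 16 = 11, so a(1435) = a(11) = 9.

9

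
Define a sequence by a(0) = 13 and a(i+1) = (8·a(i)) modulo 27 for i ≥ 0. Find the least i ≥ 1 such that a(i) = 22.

2

Computing terms: a(0) = 13,  a(1) = 23,  a(2) = 22,  a(3) = 14,  a(4) = 4,  a(5) = 5,  a(6) = 13.
Since a(6) = a(0) = 13, the sequence is periodic with period 6.
The value 22 first appears (with i ≥ 1) at a(2).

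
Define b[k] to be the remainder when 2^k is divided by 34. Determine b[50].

We have b[0] = 1, b[1] = 2, b[2] = 4, b[3] = 8, b[4] = 16, b[5] = 32, b[6] = 30, b[7] = 26, b[8] = 18, b[9] = 2.
Since b[9] = b[1] = 2, the sequence is eventually periodic: after a pre-period of length 1 it cycles with period 8.
For k ≥ 1, b[k] depends only on (k - 1) mod 8. (50 - 1) mod 8 = 1, so b[50] = b[2] = 4.

4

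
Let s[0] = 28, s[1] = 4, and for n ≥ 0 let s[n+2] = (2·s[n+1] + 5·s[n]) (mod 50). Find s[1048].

Listing terms: s[0] = 28,  s[1] = 4,  s[2] = 48,  s[3] = 16,  s[4] = 22,  s[5] = 24,  s[6] = 8,  s[7] = 36,  s[8] = 12,  s[9] = 4,  s[10] = 18,  s[11] = 6,  s[12] = 2,  s[13] = 34,  s[14] = 28,  s[15] = 26,  s[16] = 42,  s[17] = 14,  s[18] = 38,  s[19] = 46,  s[20] = 32,  s[21] = 44,  s[22] = 48,  s[23] = 16.
Since (s[22], s[23]) = (s[2], s[3]) = (48, 16) (two consecutive terms determine the rest), the sequence is eventually periodic: after a pre-period of length 2 it cycles with period 20.
For n ≥ 2, s[n] depends only on (n - 2) mod 20. (1048 - 2) mod 20 = 6, so s[1048] = s[8] = 12.

12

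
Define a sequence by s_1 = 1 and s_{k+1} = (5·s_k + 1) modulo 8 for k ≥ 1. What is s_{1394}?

6

s_1 = 1; s_2 = 6; s_3 = 7; s_4 = 4; s_5 = 5; s_6 = 2; s_7 = 3; s_8 = 0; s_9 = 1.
The sequence repeats with period 8.
So s_{1394} = s_{1 + ((1394-1) mod 8)} = s_2 = 6.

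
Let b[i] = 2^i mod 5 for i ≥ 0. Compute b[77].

Computing terms: b[0] = 1; b[1] = 2; b[2] = 4; b[3] = 3; b[4] = 1.
The sequence repeats with period 4.
So b[77] = b[0 + ((77-0) mod 4)] = b[1] = 2.

2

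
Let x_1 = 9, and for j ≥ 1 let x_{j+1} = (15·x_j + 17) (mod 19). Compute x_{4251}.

17

Listing terms: x_1 = 9; x_2 = 0; x_3 = 17; x_4 = 6; x_5 = 12; x_6 = 7; x_7 = 8; x_8 = 4; x_9 = 1; x_{10} = 13; x_{11} = 3; x_{12} = 5; x_{13} = 16; x_{14} = 10; x_{15} = 15; x_{16} = 14; x_{17} = 18; x_{18} = 2; x_{19} = 9.
The sequence repeats with period 18.
(4251 - 1) mod 18 = 2, so x_{4251} = x_3 = 17.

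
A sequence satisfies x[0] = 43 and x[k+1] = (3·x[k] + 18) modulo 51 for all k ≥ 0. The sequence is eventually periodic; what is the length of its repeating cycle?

x[0] = 43; x[1] = 45; x[2] = 0; x[3] = 18; x[4] = 21; x[5] = 30; x[6] = 6; x[7] = 36; x[8] = 24; x[9] = 39; x[10] = 33; x[11] = 15; x[12] = 12; x[13] = 3; x[14] = 27; x[15] = 48; x[16] = 9; x[17] = 45.
Since x[17] = x[1] = 45, the sequence is eventually periodic: after a pre-period of length 1 it cycles with period 16.

16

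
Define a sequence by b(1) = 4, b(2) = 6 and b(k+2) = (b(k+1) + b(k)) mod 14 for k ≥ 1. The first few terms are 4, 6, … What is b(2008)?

12

b(1) = 4, b(2) = 6, b(3) = 10, b(4) = 2, b(5) = 12, b(6) = 0, b(7) = 12, b(8) = 12, b(9) = 10, b(10) = 8, b(11) = 4, b(12) = 12, b(13) = 2, b(14) = 0, b(15) = 2, b(16) = 2, b(17) = 4, b(18) = 6.
The sequence repeats with period 16.
(2008 - 1) mod 16 = 7, so b(2008) = b(8) = 12.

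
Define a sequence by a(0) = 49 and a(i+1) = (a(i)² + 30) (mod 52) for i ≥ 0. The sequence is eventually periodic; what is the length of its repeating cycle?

We have a(0) = 49; a(1) = 39; a(2) = 43; a(3) = 7; a(4) = 27; a(5) = 31; a(6) = 3; a(7) = 39.
Since a(7) = a(1) = 39, the sequence is eventually periodic: after a pre-period of length 1 it cycles with period 6.

6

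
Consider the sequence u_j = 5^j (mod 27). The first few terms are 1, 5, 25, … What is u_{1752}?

u_0 = 1,  u_1 = 5,  u_2 = 25,  u_3 = 17,  u_4 = 4,  u_5 = 20,  u_6 = 19,  u_7 = 14,  u_8 = 16,  u_9 = 26,  u_{10} = 22,  u_{11} = 2,  u_{12} = 10,  u_{13} = 23,  u_{14} = 7,  u_{15} = 8,  u_{16} = 13,  u_{17} = 11,  u_{18} = 1.
Since u_{18} = u_0 = 1, the sequence is periodic with period 18.
So u_{1752} = u_{0 + ((1752-0) mod 18)} = u_6 = 19.

19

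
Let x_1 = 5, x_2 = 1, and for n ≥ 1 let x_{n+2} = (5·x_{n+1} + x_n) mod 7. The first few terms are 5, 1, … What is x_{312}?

Computing terms: x_1 = 5, x_2 = 1, x_3 = 3, x_4 = 2, x_5 = 6, x_6 = 4, x_7 = 5, x_8 = 1.
Since (x_7, x_8) = (x_1, x_2) = (5, 1) (two consecutive terms determine the rest), the sequence is periodic with period 6.
(312 - 1) mod 6 = 5, so x_{312} = x_6 = 4.

4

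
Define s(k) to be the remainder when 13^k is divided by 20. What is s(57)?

13

Computing terms: s(0) = 1,  s(1) = 13,  s(2) = 9,  s(3) = 17,  s(4) = 1.
Since s(4) = s(0) = 1, the sequence is periodic with period 4.
So s(57) = s(0 + ((57-0) mod 4)) = s(1) = 13.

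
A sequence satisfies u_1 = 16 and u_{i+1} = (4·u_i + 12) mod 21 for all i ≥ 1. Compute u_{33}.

Computing terms: u_1 = 16, u_2 = 13, u_3 = 1, u_4 = 16.
The sequence repeats with period 3.
So u_{33} = u_{1 + ((33-1) mod 3)} = u_3 = 1.

1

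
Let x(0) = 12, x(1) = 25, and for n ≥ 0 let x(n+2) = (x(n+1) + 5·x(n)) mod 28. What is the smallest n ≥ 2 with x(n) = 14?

We have x(0) = 12; x(1) = 25; x(2) = 1; x(3) = 14; x(4) = 19; x(5) = 5; x(6) = 16; x(7) = 13; x(8) = 9; x(9) = 18; x(10) = 7; x(11) = 13; x(12) = 20; x(13) = 1; x(14) = 17; x(15) = 22; x(16) = 23; x(17) = 21; x(18) = 24; x(19) = 17; x(20) = 25; x(21) = 26; x(22) = 11; x(23) = 1; x(24) = 0; x(25) = 5; x(26) = 5; x(27) = 2; x(28) = 27; x(29) = 9; x(30) = 4; x(31) = 21; x(32) = 13; x(33) = 6; x(34) = 15; x(35) = 17; x(36) = 8; x(37) = 9; x(38) = 21; x(39) = 10; x(40) = 3; x(41) = 25; x(42) = 12; x(43) = 25.
The sequence repeats with period 42.
The value 14 first appears (with n ≥ 2) at x(3).

3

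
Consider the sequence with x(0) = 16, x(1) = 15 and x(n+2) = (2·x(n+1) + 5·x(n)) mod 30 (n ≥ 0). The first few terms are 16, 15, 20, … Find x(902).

We have x(0) = 16, x(1) = 15, x(2) = 20, x(3) = 25, x(4) = 0, x(5) = 5, x(6) = 10, x(7) = 15, x(8) = 20.
Since (x(7), x(8)) = (x(1), x(2)) = (15, 20) (two consecutive terms determine the rest), the sequence is eventually periodic: after a pre-period of length 1 it cycles with period 6.
For n ≥ 1, x(n) depends only on (n - 1) mod 6. (902 - 1) mod 6 = 1, so x(902) = x(2) = 20.

20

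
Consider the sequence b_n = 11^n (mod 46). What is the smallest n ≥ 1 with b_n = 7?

7

Listing terms: b_0 = 1,  b_1 = 11,  b_2 = 29,  b_3 = 43,  b_4 = 13,  b_5 = 5,  b_6 = 9,  b_7 = 7,  b_8 = 31,  b_9 = 19,  b_{10} = 25,  b_{11} = 45,  b_{12} = 35,  b_{13} = 17,  b_{14} = 3,  b_{15} = 33,  b_{16} = 41,  b_{17} = 37,  b_{18} = 39,  b_{19} = 15,  b_{20} = 27,  b_{21} = 21,  b_{22} = 1.
The sequence repeats with period 22.
The value 7 first appears (with n ≥ 1) at b_7.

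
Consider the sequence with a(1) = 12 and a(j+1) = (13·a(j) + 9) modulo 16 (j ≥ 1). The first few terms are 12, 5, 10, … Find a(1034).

13

Listing terms: a(1) = 12; a(2) = 5; a(3) = 10; a(4) = 11; a(5) = 8; a(6) = 1; a(7) = 6; a(8) = 7; a(9) = 4; a(10) = 13; a(11) = 2; a(12) = 3; a(13) = 0; a(14) = 9; a(15) = 14; a(16) = 15; a(17) = 12.
The sequence repeats with period 16.
So a(1034) = a(1 + ((1034-1) mod 16)) = a(10) = 13.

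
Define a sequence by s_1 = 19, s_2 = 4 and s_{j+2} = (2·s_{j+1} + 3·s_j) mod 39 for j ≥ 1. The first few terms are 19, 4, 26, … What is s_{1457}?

Computing terms: s_1 = 19,  s_2 = 4,  s_3 = 26,  s_4 = 25,  s_5 = 11,  s_6 = 19,  s_7 = 32,  s_8 = 4,  s_9 = 26.
Since (s_8, s_9) = (s_2, s_3) = (4, 26) (two consecutive terms determine the rest), the sequence is eventually periodic: after a pre-period of length 1 it cycles with period 6.
For j ≥ 2, s_j depends only on (j - 2) mod 6. (1457 - 2) mod 6 = 3, so s_{1457} = s_5 = 11.

11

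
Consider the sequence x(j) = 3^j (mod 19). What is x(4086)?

Listing terms: x(0) = 1; x(1) = 3; x(2) = 9; x(3) = 8; x(4) = 5; x(5) = 15; x(6) = 7; x(7) = 2; x(8) = 6; x(9) = 18; x(10) = 16; x(11) = 10; x(12) = 11; x(13) = 14; x(14) = 4; x(15) = 12; x(16) = 17; x(17) = 13; x(18) = 1.
The sequence repeats with period 18.
(4086 - 0) mod 18 = 0, so x(4086) = x(0) = 1.

1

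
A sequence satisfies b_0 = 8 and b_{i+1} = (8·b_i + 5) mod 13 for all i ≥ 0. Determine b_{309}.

We have b_0 = 8,  b_1 = 4,  b_2 = 11,  b_3 = 2,  b_4 = 8.
Since b_4 = b_0 = 8, the sequence is periodic with period 4.
(309 - 0) mod 4 = 1, so b_{309} = b_1 = 4.

4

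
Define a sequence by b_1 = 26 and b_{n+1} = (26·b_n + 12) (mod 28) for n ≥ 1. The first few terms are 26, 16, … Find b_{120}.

0

b_1 = 26,  b_2 = 16,  b_3 = 8,  b_4 = 24,  b_5 = 20,  b_6 = 0,  b_7 = 12,  b_8 = 16.
Since b_8 = b_2 = 16, the sequence is eventually periodic: after a pre-period of length 1 it cycles with period 6.
For n ≥ 2, b_n depends only on (n - 2) mod 6. (120 - 2) mod 6 = 4, so b_{120} = b_6 = 0.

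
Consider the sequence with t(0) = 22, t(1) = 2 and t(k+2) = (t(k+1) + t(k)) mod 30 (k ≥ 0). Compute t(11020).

2

t(0) = 22; t(1) = 2; t(2) = 24; t(3) = 26; t(4) = 20; t(5) = 16; t(6) = 6; t(7) = 22; t(8) = 28; t(9) = 20; t(10) = 18; t(11) = 8; t(12) = 26; t(13) = 4; t(14) = 0; t(15) = 4; t(16) = 4; t(17) = 8; t(18) = 12; t(19) = 20; t(20) = 2; t(21) = 22; t(22) = 24; t(23) = 16; t(24) = 10; t(25) = 26; t(26) = 6; t(27) = 2; t(28) = 8; t(29) = 10; t(30) = 18; t(31) = 28; t(32) = 16; t(33) = 14; t(34) = 0; t(35) = 14; t(36) = 14; t(37) = 28; t(38) = 12; t(39) = 10; t(40) = 22; t(41) = 2.
Since (t(40), t(41)) = (t(0), t(1)) = (22, 2) (two consecutive terms determine the rest), the sequence is periodic with period 40.
(11020 - 0) mod 40 = 20, so t(11020) = t(20) = 2.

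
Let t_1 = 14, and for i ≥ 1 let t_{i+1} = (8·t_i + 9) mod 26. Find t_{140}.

25

Listing terms: t_1 = 14,  t_2 = 17,  t_3 = 15,  t_4 = 25,  t_5 = 1,  t_6 = 17.
Since t_6 = t_2 = 17, the sequence is eventually periodic: after a pre-period of length 1 it cycles with period 4.
For i ≥ 2, t_i depends only on (i - 2) mod 4. (140 - 2) mod 4 = 2, so t_{140} = t_4 = 25.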